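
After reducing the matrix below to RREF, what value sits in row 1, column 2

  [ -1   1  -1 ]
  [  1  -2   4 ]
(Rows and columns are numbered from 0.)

ρ1 := -1·ρ1
  [ 1  -1  1 ]
  [ 1  -2  4 ]
ρ2 := ρ2 − ρ1
  [ 1  -1  1 ]
  [ 0  -1  3 ]
ρ2 := -1·ρ2
  [ 1  -1   1 ]
  [ 0   1  -3 ]
ρ1 := ρ1 + ρ2
  [ 1  0  -2 ]
  [ 0  1  -3 ]

-3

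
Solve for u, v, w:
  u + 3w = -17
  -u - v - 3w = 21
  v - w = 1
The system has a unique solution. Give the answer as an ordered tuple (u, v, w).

Form the augmented matrix and row-reduce:
  [  1   0   3  |  -17 ]
  [ -1  -1  -3  |   21 ]
  [  0   1  -1  |    1 ]
R2 := R2 + R1
  [ 1   0   3  |  -17 ]
  [ 0  -1   0  |    4 ]
  [ 0   1  -1  |    1 ]
R2 := -1·R2
  [ 1  0   3  |  -17 ]
  [ 0  1   0  |   -4 ]
  [ 0  1  -1  |    1 ]
R3 := R3 − R2
  [ 1  0   3  |  -17 ]
  [ 0  1   0  |   -4 ]
  [ 0  0  -1  |    5 ]
R3 := -1·R3
  [ 1  0  3  |  -17 ]
  [ 0  1  0  |   -4 ]
  [ 0  0  1  |   -5 ]
R1 := R1 − 3·R3
  [ 1  0  0  |  -2 ]
  [ 0  1  0  |  -4 ]
  [ 0  0  1  |  -5 ]
Reading off the last column: u = -2, v = -4, w = -5.

(-2, -4, -5)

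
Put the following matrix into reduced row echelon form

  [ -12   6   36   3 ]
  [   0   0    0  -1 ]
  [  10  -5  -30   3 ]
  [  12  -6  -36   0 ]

[[1, -1/2, -3, 0], [0, 0, 0, 1], [0, 0, 0, 0], [0, 0, 0, 0]]

ρ1 -> -1/12·ρ1
  [  1  -1/2   -3  -1/4 ]
  [  0     0    0    -1 ]
  [ 10    -5  -30     3 ]
  [ 12    -6  -36     0 ]
ρ3 -> ρ3 − 10·ρ1
  [  1  -1/2   -3  -1/4 ]
  [  0     0    0    -1 ]
  [  0     0    0  11/2 ]
  [ 12    -6  -36     0 ]
ρ4 -> ρ4 − 12·ρ1
  [ 1  -1/2  -3  -1/4 ]
  [ 0     0   0    -1 ]
  [ 0     0   0  11/2 ]
  [ 0     0   0     3 ]
ρ2 -> -1·ρ2
  [ 1  -1/2  -3  -1/4 ]
  [ 0     0   0     1 ]
  [ 0     0   0  11/2 ]
  [ 0     0   0     3 ]
ρ3 -> ρ3 − 11/2·ρ2
  [ 1  -1/2  -3  -1/4 ]
  [ 0     0   0     1 ]
  [ 0     0   0     0 ]
  [ 0     0   0     3 ]
ρ4 -> ρ4 − 3·ρ2
  [ 1  -1/2  -3  -1/4 ]
  [ 0     0   0     1 ]
  [ 0     0   0     0 ]
  [ 0     0   0     0 ]
ρ1 -> ρ1 + 1/4·ρ2
  [ 1  -1/2  -3  0 ]
  [ 0     0   0  1 ]
  [ 0     0   0  0 ]
  [ 0     0   0  0 ]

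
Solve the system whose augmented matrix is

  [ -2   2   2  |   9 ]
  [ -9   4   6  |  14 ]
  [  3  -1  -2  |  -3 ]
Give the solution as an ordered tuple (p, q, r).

R1 -> -1/2·R1
  [  1  -1  -1  |  -9/2 ]
  [ -9   4   6  |    14 ]
  [  3  -1  -2  |    -3 ]
R2 -> R2 + 9·R1
  [ 1  -1  -1  |   -9/2 ]
  [ 0  -5  -3  |  -53/2 ]
  [ 3  -1  -2  |     -3 ]
R3 -> R3 − 3·R1
  [ 1  -1  -1  |   -9/2 ]
  [ 0  -5  -3  |  -53/2 ]
  [ 0   2   1  |   21/2 ]
R2 -> -1/5·R2
  [ 1  -1   -1  |   -9/2 ]
  [ 0   1  3/5  |  53/10 ]
  [ 0   2    1  |   21/2 ]
R3 -> R3 − 2·R2
  [ 1  -1    -1  |   -9/2 ]
  [ 0   1   3/5  |  53/10 ]
  [ 0   0  -1/5  |  -1/10 ]
R3 -> -5·R3
  [ 1  -1   -1  |   -9/2 ]
  [ 0   1  3/5  |  53/10 ]
  [ 0   0    1  |    1/2 ]
R2 -> R2 − 3/5·R3
  [ 1  -1  -1  |  -9/2 ]
  [ 0   1   0  |     5 ]
  [ 0   0   1  |   1/2 ]
R1 -> R1 + R3
  [ 1  -1  0  |   -4 ]
  [ 0   1  0  |    5 ]
  [ 0   0  1  |  1/2 ]
R1 -> R1 + R2
  [ 1  0  0  |    1 ]
  [ 0  1  0  |    5 ]
  [ 0  0  1  |  1/2 ]
Reading off the last column: p = 1, q = 5, r = 1/2.

(1, 5, 1/2)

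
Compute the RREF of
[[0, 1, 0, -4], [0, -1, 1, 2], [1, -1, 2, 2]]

r1 <=> r3
  [ 1  -1  2   2 ]
  [ 0  -1  1   2 ]
  [ 0   1  0  -4 ]
r2 → -1·r2
  [ 1  -1   2   2 ]
  [ 0   1  -1  -2 ]
  [ 0   1   0  -4 ]
r3 → r3 − r2
  [ 1  -1   2   2 ]
  [ 0   1  -1  -2 ]
  [ 0   0   1  -2 ]
r2 → r2 + r3
  [ 1  -1  2   2 ]
  [ 0   1  0  -4 ]
  [ 0   0  1  -2 ]
r1 → r1 − 2·r3
  [ 1  -1  0   6 ]
  [ 0   1  0  -4 ]
  [ 0   0  1  -2 ]
r1 → r1 + r2
  [ 1  0  0   2 ]
  [ 0  1  0  -4 ]
  [ 0  0  1  -2 ]

[[1, 0, 0, 2], [0, 1, 0, -4], [0, 0, 1, -2]]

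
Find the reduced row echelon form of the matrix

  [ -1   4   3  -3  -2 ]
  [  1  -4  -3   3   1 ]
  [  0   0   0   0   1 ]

R1 := -1·R1
  [ 1  -4  -3  3  2 ]
  [ 1  -4  -3  3  1 ]
  [ 0   0   0  0  1 ]
R2 := R2 − R1
  [ 1  -4  -3  3   2 ]
  [ 0   0   0  0  -1 ]
  [ 0   0   0  0   1 ]
R2 := -1·R2
  [ 1  -4  -3  3  2 ]
  [ 0   0   0  0  1 ]
  [ 0   0   0  0  1 ]
R3 := R3 − R2
  [ 1  -4  -3  3  2 ]
  [ 0   0   0  0  1 ]
  [ 0   0   0  0  0 ]
R1 := R1 − 2·R2
  [ 1  -4  -3  3  0 ]
  [ 0   0   0  0  1 ]
  [ 0   0   0  0  0 ]

[[1, -4, -3, 3, 0], [0, 0, 0, 0, 1], [0, 0, 0, 0, 0]]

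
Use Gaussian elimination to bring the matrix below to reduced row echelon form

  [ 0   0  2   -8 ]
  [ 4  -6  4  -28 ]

r1 <-> r2
  [ 4  -6  4  -28 ]
  [ 0   0  2   -8 ]
r1 → 1/4·r1
  [ 1  -3/2  1  -7 ]
  [ 0     0  2  -8 ]
r2 → 1/2·r2
  [ 1  -3/2  1  -7 ]
  [ 0     0  1  -4 ]
r1 → r1 − r2
  [ 1  -3/2  0  -3 ]
  [ 0     0  1  -4 ]

[[1, -3/2, 0, -3], [0, 0, 1, -4]]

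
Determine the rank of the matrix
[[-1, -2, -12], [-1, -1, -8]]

rank = 2

Multiply r1 by -1.
  [  1   2  12 ]
  [ -1  -1  -8 ]
Add r1 to r2.
  [ 1  2  12 ]
  [ 0  1   4 ]
Subtract 2 times r2 from r1.
  [ 1  0  4 ]
  [ 0  1  4 ]
The reduced form has 2 nonzero rows.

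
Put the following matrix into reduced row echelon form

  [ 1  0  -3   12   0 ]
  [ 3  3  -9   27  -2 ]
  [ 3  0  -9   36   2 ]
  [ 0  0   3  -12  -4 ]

R2 -> R2 − 3·R1
  [ 1  0  -3   12   0 ]
  [ 0  3   0   -9  -2 ]
  [ 3  0  -9   36   2 ]
  [ 0  0   3  -12  -4 ]
R3 -> R3 − 3·R1
  [ 1  0  -3   12   0 ]
  [ 0  3   0   -9  -2 ]
  [ 0  0   0    0   2 ]
  [ 0  0   3  -12  -4 ]
R2 -> 1/3·R2
  [ 1  0  -3   12     0 ]
  [ 0  1   0   -3  -2/3 ]
  [ 0  0   0    0     2 ]
  [ 0  0   3  -12    -4 ]
R3 <=> R4
  [ 1  0  -3   12     0 ]
  [ 0  1   0   -3  -2/3 ]
  [ 0  0   3  -12    -4 ]
  [ 0  0   0    0     2 ]
R3 -> 1/3·R3
  [ 1  0  -3  12     0 ]
  [ 0  1   0  -3  -2/3 ]
  [ 0  0   1  -4  -4/3 ]
  [ 0  0   0   0     2 ]
R4 -> 1/2·R4
  [ 1  0  -3  12     0 ]
  [ 0  1   0  -3  -2/3 ]
  [ 0  0   1  -4  -4/3 ]
  [ 0  0   0   0     1 ]
R3 -> R3 + 4/3·R4
  [ 1  0  -3  12     0 ]
  [ 0  1   0  -3  -2/3 ]
  [ 0  0   1  -4     0 ]
  [ 0  0   0   0     1 ]
R2 -> R2 + 2/3·R4
  [ 1  0  -3  12  0 ]
  [ 0  1   0  -3  0 ]
  [ 0  0   1  -4  0 ]
  [ 0  0   0   0  1 ]
R1 -> R1 + 3·R3
  [ 1  0  0   0  0 ]
  [ 0  1  0  -3  0 ]
  [ 0  0  1  -4  0 ]
  [ 0  0  0   0  1 ]

[[1, 0, 0, 0, 0], [0, 1, 0, -3, 0], [0, 0, 1, -4, 0], [0, 0, 0, 0, 1]]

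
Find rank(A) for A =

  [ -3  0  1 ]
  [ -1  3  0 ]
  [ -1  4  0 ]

R1 → -1/3·R1
  [  1  0  -1/3 ]
  [ -1  3     0 ]
  [ -1  4     0 ]
R2 → R2 + R1
  [  1  0  -1/3 ]
  [  0  3  -1/3 ]
  [ -1  4     0 ]
R3 → R3 + R1
  [ 1  0  -1/3 ]
  [ 0  3  -1/3 ]
  [ 0  4  -1/3 ]
R2 → 1/3·R2
  [ 1  0  -1/3 ]
  [ 0  1  -1/9 ]
  [ 0  4  -1/3 ]
R3 → R3 − 4·R2
  [ 1  0  -1/3 ]
  [ 0  1  -1/9 ]
  [ 0  0   1/9 ]
R3 → 9·R3
  [ 1  0  -1/3 ]
  [ 0  1  -1/9 ]
  [ 0  0     1 ]
R2 → R2 + 1/9·R3
  [ 1  0  -1/3 ]
  [ 0  1     0 ]
  [ 0  0     1 ]
R1 → R1 + 1/3·R3
  [ 1  0  0 ]
  [ 0  1  0 ]
  [ 0  0  1 ]
The reduced form has 3 nonzero rows.

rank = 3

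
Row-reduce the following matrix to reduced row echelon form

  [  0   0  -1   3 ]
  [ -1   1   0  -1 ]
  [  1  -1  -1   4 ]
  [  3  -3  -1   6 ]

R1 <=> R2
R1 := -1·R1
R3 := R3 − R1
R4 := R4 − 3·R1
R2 := -1·R2
R3 := R3 + R2
R4 := R4 + R2

[[1, -1, 0, 1], [0, 0, 1, -3], [0, 0, 0, 0], [0, 0, 0, 0]]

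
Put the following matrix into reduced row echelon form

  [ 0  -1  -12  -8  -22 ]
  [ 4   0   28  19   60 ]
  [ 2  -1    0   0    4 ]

[[1, 0, 0, -1/2, 1], [0, 1, 0, -1, -2], [0, 0, 1, 3/4, 2]]

R1 <=> R2
  [ 4   0   28  19   60 ]
  [ 0  -1  -12  -8  -22 ]
  [ 2  -1    0   0    4 ]
R1 -> 1/4·R1
  [ 1   0    7  19/4   15 ]
  [ 0  -1  -12    -8  -22 ]
  [ 2  -1    0     0    4 ]
R3 -> R3 − 2·R1
  [ 1   0    7   19/4   15 ]
  [ 0  -1  -12     -8  -22 ]
  [ 0  -1  -14  -19/2  -26 ]
R2 -> -1·R2
  [ 1   0    7   19/4   15 ]
  [ 0   1   12      8   22 ]
  [ 0  -1  -14  -19/2  -26 ]
R3 -> R3 + R2
  [ 1  0   7  19/4  15 ]
  [ 0  1  12     8  22 ]
  [ 0  0  -2  -3/2  -4 ]
R3 -> -1/2·R3
  [ 1  0   7  19/4  15 ]
  [ 0  1  12     8  22 ]
  [ 0  0   1   3/4   2 ]
R2 -> R2 − 12·R3
  [ 1  0  7  19/4  15 ]
  [ 0  1  0    -1  -2 ]
  [ 0  0  1   3/4   2 ]
R1 -> R1 − 7·R3
  [ 1  0  0  -1/2   1 ]
  [ 0  1  0    -1  -2 ]
  [ 0  0  1   3/4   2 ]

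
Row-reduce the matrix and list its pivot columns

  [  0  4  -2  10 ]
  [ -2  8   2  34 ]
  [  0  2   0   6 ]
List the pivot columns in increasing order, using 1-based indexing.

R1 <=> R2
  [ -2  8   2  34 ]
  [  0  4  -2  10 ]
  [  0  2   0   6 ]
R1 := -1/2·R1
  [ 1  -4  -1  -17 ]
  [ 0   4  -2   10 ]
  [ 0   2   0    6 ]
R2 := 1/4·R2
  [ 1  -4    -1  -17 ]
  [ 0   1  -1/2  5/2 ]
  [ 0   2     0    6 ]
R3 := R3 − 2·R2
  [ 1  -4    -1  -17 ]
  [ 0   1  -1/2  5/2 ]
  [ 0   0     1    1 ]
R2 := R2 + 1/2·R3
  [ 1  -4  -1  -17 ]
  [ 0   1   0    3 ]
  [ 0   0   1    1 ]
R1 := R1 + R3
  [ 1  -4  0  -16 ]
  [ 0   1  0    3 ]
  [ 0   0  1    1 ]
R1 := R1 + 4·R2
  [ 1  0  0  -4 ]
  [ 0  1  0   3 ]
  [ 0  0  1   1 ]
Pivot columns are the columns containing a leading 1.

1, 2, 3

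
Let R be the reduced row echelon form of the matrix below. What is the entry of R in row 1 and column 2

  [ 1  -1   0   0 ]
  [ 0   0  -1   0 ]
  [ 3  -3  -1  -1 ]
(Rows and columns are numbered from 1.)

-1

ρ3 := ρ3 − 3·ρ1
  [ 1  -1   0   0 ]
  [ 0   0  -1   0 ]
  [ 0   0  -1  -1 ]
ρ2 := -1·ρ2
  [ 1  -1   0   0 ]
  [ 0   0   1   0 ]
  [ 0   0  -1  -1 ]
ρ3 := ρ3 + ρ2
  [ 1  -1  0   0 ]
  [ 0   0  1   0 ]
  [ 0   0  0  -1 ]
ρ3 := -1·ρ3
  [ 1  -1  0  0 ]
  [ 0   0  1  0 ]
  [ 0   0  0  1 ]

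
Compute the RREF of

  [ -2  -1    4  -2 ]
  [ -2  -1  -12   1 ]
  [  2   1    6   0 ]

R1 → -1/2·R1
  [  1  1/2   -2  1 ]
  [ -2   -1  -12  1 ]
  [  2    1    6  0 ]
R2 → R2 + 2·R1
  [ 1  1/2   -2  1 ]
  [ 0    0  -16  3 ]
  [ 2    1    6  0 ]
R3 → R3 − 2·R1
  [ 1  1/2   -2   1 ]
  [ 0    0  -16   3 ]
  [ 0    0   10  -2 ]
R2 → -1/16·R2
  [ 1  1/2  -2      1 ]
  [ 0    0   1  -3/16 ]
  [ 0    0  10     -2 ]
R3 → R3 − 10·R2
  [ 1  1/2  -2      1 ]
  [ 0    0   1  -3/16 ]
  [ 0    0   0   -1/8 ]
R3 → -8·R3
  [ 1  1/2  -2      1 ]
  [ 0    0   1  -3/16 ]
  [ 0    0   0      1 ]
R2 → R2 + 3/16·R3
  [ 1  1/2  -2  1 ]
  [ 0    0   1  0 ]
  [ 0    0   0  1 ]
R1 → R1 − R3
  [ 1  1/2  -2  0 ]
  [ 0    0   1  0 ]
  [ 0    0   0  1 ]
R1 → R1 + 2·R2
  [ 1  1/2  0  0 ]
  [ 0    0  1  0 ]
  [ 0    0  0  1 ]

[[1, 1/2, 0, 0], [0, 0, 1, 0], [0, 0, 0, 1]]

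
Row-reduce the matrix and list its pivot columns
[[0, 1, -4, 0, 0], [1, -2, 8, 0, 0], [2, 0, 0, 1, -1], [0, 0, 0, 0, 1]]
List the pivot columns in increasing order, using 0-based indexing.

0, 1, 3, 4

Swap R1 and R2.
Subtract 2 times R1 from R3.
Subtract 4 times R2 from R3.
Add R4 to R3.
Add 2 times R2 to R1.
Pivot columns are the columns containing a leading 1.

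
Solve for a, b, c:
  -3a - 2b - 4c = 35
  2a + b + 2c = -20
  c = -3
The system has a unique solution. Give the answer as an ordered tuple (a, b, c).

Form the augmented matrix and row-reduce:
  [ -3  -2  -4  |   35 ]
  [  2   1   2  |  -20 ]
  [  0   0   1  |   -3 ]
R1 ← -1/3·R1
  [ 1  2/3  4/3  |  -35/3 ]
  [ 2    1    2  |    -20 ]
  [ 0    0    1  |     -3 ]
R2 ← R2 − 2·R1
  [ 1   2/3   4/3  |  -35/3 ]
  [ 0  -1/3  -2/3  |   10/3 ]
  [ 0     0     1  |     -3 ]
R2 ← -3·R2
  [ 1  2/3  4/3  |  -35/3 ]
  [ 0    1    2  |    -10 ]
  [ 0    0    1  |     -3 ]
R2 ← R2 − 2·R3
  [ 1  2/3  4/3  |  -35/3 ]
  [ 0    1    0  |     -4 ]
  [ 0    0    1  |     -3 ]
R1 ← R1 − 4/3·R3
  [ 1  2/3  0  |  -23/3 ]
  [ 0    1  0  |     -4 ]
  [ 0    0  1  |     -3 ]
R1 ← R1 − 2/3·R2
  [ 1  0  0  |  -5 ]
  [ 0  1  0  |  -4 ]
  [ 0  0  1  |  -3 ]
Reading off the last column: a = -5, b = -4, c = -3.

(-5, -4, -3)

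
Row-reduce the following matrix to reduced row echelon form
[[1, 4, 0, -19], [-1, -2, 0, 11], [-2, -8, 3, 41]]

R2 -> R2 + R1
  [  1   4  0  -19 ]
  [  0   2  0   -8 ]
  [ -2  -8  3   41 ]
R3 -> R3 + 2·R1
  [ 1  4  0  -19 ]
  [ 0  2  0   -8 ]
  [ 0  0  3    3 ]
R2 -> 1/2·R2
  [ 1  4  0  -19 ]
  [ 0  1  0   -4 ]
  [ 0  0  3    3 ]
R3 -> 1/3·R3
  [ 1  4  0  -19 ]
  [ 0  1  0   -4 ]
  [ 0  0  1    1 ]
R1 -> R1 − 4·R2
  [ 1  0  0  -3 ]
  [ 0  1  0  -4 ]
  [ 0  0  1   1 ]

[[1, 0, 0, -3], [0, 1, 0, -4], [0, 0, 1, 1]]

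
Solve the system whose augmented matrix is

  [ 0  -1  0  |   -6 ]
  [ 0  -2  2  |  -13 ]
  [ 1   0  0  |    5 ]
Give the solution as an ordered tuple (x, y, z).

r1 <=> r3
r2 ← -1/2·r2
r3 ← r3 + r2
r3 ← -1·r3
r2 ← r2 + r3
Reading off the last column: x = 5, y = 6, z = -1/2.

(5, 6, -1/2)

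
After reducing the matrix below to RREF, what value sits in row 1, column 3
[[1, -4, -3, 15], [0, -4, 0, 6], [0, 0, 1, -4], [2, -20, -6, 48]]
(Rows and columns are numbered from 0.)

-3/2

R4 ← R4 − 2·R1
  [ 1   -4  -3  15 ]
  [ 0   -4   0   6 ]
  [ 0    0   1  -4 ]
  [ 0  -12   0  18 ]
R2 ← -1/4·R2
  [ 1   -4  -3    15 ]
  [ 0    1   0  -3/2 ]
  [ 0    0   1    -4 ]
  [ 0  -12   0    18 ]
R4 ← R4 + 12·R2
  [ 1  -4  -3    15 ]
  [ 0   1   0  -3/2 ]
  [ 0   0   1    -4 ]
  [ 0   0   0     0 ]
R1 ← R1 + 3·R3
  [ 1  -4  0     3 ]
  [ 0   1  0  -3/2 ]
  [ 0   0  1    -4 ]
  [ 0   0  0     0 ]
R1 ← R1 + 4·R2
  [ 1  0  0    -3 ]
  [ 0  1  0  -3/2 ]
  [ 0  0  1    -4 ]
  [ 0  0  0     0 ]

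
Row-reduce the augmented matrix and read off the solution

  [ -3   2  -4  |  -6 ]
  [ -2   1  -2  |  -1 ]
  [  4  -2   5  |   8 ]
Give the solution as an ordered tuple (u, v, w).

R1 -> -1/3·R1
  [  1  -2/3  4/3  |   2 ]
  [ -2     1   -2  |  -1 ]
  [  4    -2    5  |   8 ]
R2 -> R2 + 2·R1
  [ 1  -2/3  4/3  |  2 ]
  [ 0  -1/3  2/3  |  3 ]
  [ 4    -2    5  |  8 ]
R3 -> R3 − 4·R1
  [ 1  -2/3   4/3  |  2 ]
  [ 0  -1/3   2/3  |  3 ]
  [ 0   2/3  -1/3  |  0 ]
R2 -> -3·R2
  [ 1  -2/3   4/3  |   2 ]
  [ 0     1    -2  |  -9 ]
  [ 0   2/3  -1/3  |   0 ]
R3 -> R3 − 2/3·R2
  [ 1  -2/3  4/3  |   2 ]
  [ 0     1   -2  |  -9 ]
  [ 0     0    1  |   6 ]
R2 -> R2 + 2·R3
  [ 1  -2/3  4/3  |  2 ]
  [ 0     1    0  |  3 ]
  [ 0     0    1  |  6 ]
R1 -> R1 − 4/3·R3
  [ 1  -2/3  0  |  -6 ]
  [ 0     1  0  |   3 ]
  [ 0     0  1  |   6 ]
R1 -> R1 + 2/3·R2
  [ 1  0  0  |  -4 ]
  [ 0  1  0  |   3 ]
  [ 0  0  1  |   6 ]
Reading off the last column: u = -4, v = 3, w = 6.

(-4, 3, 6)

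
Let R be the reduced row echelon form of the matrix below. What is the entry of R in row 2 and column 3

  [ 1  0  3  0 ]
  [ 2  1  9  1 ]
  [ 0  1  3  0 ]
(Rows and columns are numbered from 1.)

R2 → R2 − 2·R1
  [ 1  0  3  0 ]
  [ 0  1  3  1 ]
  [ 0  1  3  0 ]
R3 → R3 − R2
  [ 1  0  3   0 ]
  [ 0  1  3   1 ]
  [ 0  0  0  -1 ]
R3 → -1·R3
  [ 1  0  3  0 ]
  [ 0  1  3  1 ]
  [ 0  0  0  1 ]
R2 → R2 − R3
  [ 1  0  3  0 ]
  [ 0  1  3  0 ]
  [ 0  0  0  1 ]

3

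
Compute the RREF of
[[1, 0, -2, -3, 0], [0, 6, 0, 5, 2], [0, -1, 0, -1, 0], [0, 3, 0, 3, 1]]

[[1, 0, -2, 0, 0], [0, 1, 0, 0, 0], [0, 0, 0, 1, 0], [0, 0, 0, 0, 1]]

Multiply R2 by 1/6.
  [ 1   0  -2   -3    0 ]
  [ 0   1   0  5/6  1/3 ]
  [ 0  -1   0   -1    0 ]
  [ 0   3   0    3    1 ]
Add R2 to R3.
  [ 1  0  -2    -3    0 ]
  [ 0  1   0   5/6  1/3 ]
  [ 0  0   0  -1/6  1/3 ]
  [ 0  3   0     3    1 ]
Subtract 3 times R2 from R4.
  [ 1  0  -2    -3    0 ]
  [ 0  1   0   5/6  1/3 ]
  [ 0  0   0  -1/6  1/3 ]
  [ 0  0   0   1/2    0 ]
Multiply R3 by -6.
  [ 1  0  -2   -3    0 ]
  [ 0  1   0  5/6  1/3 ]
  [ 0  0   0    1   -2 ]
  [ 0  0   0  1/2    0 ]
Subtract 1/2 times R3 from R4.
  [ 1  0  -2   -3    0 ]
  [ 0  1   0  5/6  1/3 ]
  [ 0  0   0    1   -2 ]
  [ 0  0   0    0    1 ]
Add 2 times R4 to R3.
  [ 1  0  -2   -3    0 ]
  [ 0  1   0  5/6  1/3 ]
  [ 0  0   0    1    0 ]
  [ 0  0   0    0    1 ]
Subtract 1/3 times R4 from R2.
  [ 1  0  -2   -3  0 ]
  [ 0  1   0  5/6  0 ]
  [ 0  0   0    1  0 ]
  [ 0  0   0    0  1 ]
Subtract 5/6 times R3 from R2.
  [ 1  0  -2  -3  0 ]
  [ 0  1   0   0  0 ]
  [ 0  0   0   1  0 ]
  [ 0  0   0   0  1 ]
Add 3 times R3 to R1.
  [ 1  0  -2  0  0 ]
  [ 0  1   0  0  0 ]
  [ 0  0   0  1  0 ]
  [ 0  0   0  0  1 ]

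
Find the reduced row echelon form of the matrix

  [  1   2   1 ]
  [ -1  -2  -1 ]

Add R1 to R2.
  [ 1  2  1 ]
  [ 0  0  0 ]

[[1, 2, 1], [0, 0, 0]]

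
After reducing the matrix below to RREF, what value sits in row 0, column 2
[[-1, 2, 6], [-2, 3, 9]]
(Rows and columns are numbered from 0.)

0

R1 -> -1·R1
  [  1  -2  -6 ]
  [ -2   3   9 ]
R2 -> R2 + 2·R1
  [ 1  -2  -6 ]
  [ 0  -1  -3 ]
R2 -> -1·R2
  [ 1  -2  -6 ]
  [ 0   1   3 ]
R1 -> R1 + 2·R2
  [ 1  0  0 ]
  [ 0  1  3 ]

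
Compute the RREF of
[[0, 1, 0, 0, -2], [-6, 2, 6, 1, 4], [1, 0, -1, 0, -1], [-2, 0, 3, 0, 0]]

[[1, 0, 0, 0, -3], [0, 1, 0, 0, -2], [0, 0, 1, 0, -2], [0, 0, 0, 1, 2]]

R1 ↔ R2
R1 ← -1/6·R1
R3 ← R3 − R1
R4 ← R4 + 2·R1
R3 ← R3 − 1/3·R2
R4 ← R4 + 2/3·R2
R3 ↔ R4
R4 ← 6·R4
R3 ← R3 + 1/3·R4
R1 ← R1 + 1/6·R4
R1 ← R1 + R3
R1 ← R1 + 1/3·R2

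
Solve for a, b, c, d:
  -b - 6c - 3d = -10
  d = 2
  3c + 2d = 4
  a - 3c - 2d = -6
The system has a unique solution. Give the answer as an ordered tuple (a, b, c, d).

Form the augmented matrix and row-reduce:
  [ 0  -1  -6  -3  |  -10 ]
  [ 0   0   0   1  |    2 ]
  [ 0   0   3   2  |    4 ]
  [ 1   0  -3  -2  |   -6 ]
R1 <-> R4
  [ 1   0  -3  -2  |   -6 ]
  [ 0   0   0   1  |    2 ]
  [ 0   0   3   2  |    4 ]
  [ 0  -1  -6  -3  |  -10 ]
R2 <-> R4
  [ 1   0  -3  -2  |   -6 ]
  [ 0  -1  -6  -3  |  -10 ]
  [ 0   0   3   2  |    4 ]
  [ 0   0   0   1  |    2 ]
R2 ← -1·R2
  [ 1  0  -3  -2  |  -6 ]
  [ 0  1   6   3  |  10 ]
  [ 0  0   3   2  |   4 ]
  [ 0  0   0   1  |   2 ]
R3 ← 1/3·R3
  [ 1  0  -3   -2  |   -6 ]
  [ 0  1   6    3  |   10 ]
  [ 0  0   1  2/3  |  4/3 ]
  [ 0  0   0    1  |    2 ]
R3 ← R3 − 2/3·R4
  [ 1  0  -3  -2  |  -6 ]
  [ 0  1   6   3  |  10 ]
  [ 0  0   1   0  |   0 ]
  [ 0  0   0   1  |   2 ]
R2 ← R2 − 3·R4
  [ 1  0  -3  -2  |  -6 ]
  [ 0  1   6   0  |   4 ]
  [ 0  0   1   0  |   0 ]
  [ 0  0   0   1  |   2 ]
R1 ← R1 + 2·R4
  [ 1  0  -3  0  |  -2 ]
  [ 0  1   6  0  |   4 ]
  [ 0  0   1  0  |   0 ]
  [ 0  0   0  1  |   2 ]
R2 ← R2 − 6·R3
  [ 1  0  -3  0  |  -2 ]
  [ 0  1   0  0  |   4 ]
  [ 0  0   1  0  |   0 ]
  [ 0  0   0  1  |   2 ]
R1 ← R1 + 3·R3
  [ 1  0  0  0  |  -2 ]
  [ 0  1  0  0  |   4 ]
  [ 0  0  1  0  |   0 ]
  [ 0  0  0  1  |   2 ]
Reading off the last column: a = -2, b = 4, c = 0, d = 2.

(-2, 4, 0, 2)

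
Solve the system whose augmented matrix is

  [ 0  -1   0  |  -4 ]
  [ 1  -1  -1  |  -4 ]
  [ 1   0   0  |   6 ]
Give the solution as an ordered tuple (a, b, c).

(6, 4, 6)

r1 ↔ r2
  [ 1  -1  -1  |  -4 ]
  [ 0  -1   0  |  -4 ]
  [ 1   0   0  |   6 ]
r3 := r3 − r1
  [ 1  -1  -1  |  -4 ]
  [ 0  -1   0  |  -4 ]
  [ 0   1   1  |  10 ]
r2 := -1·r2
  [ 1  -1  -1  |  -4 ]
  [ 0   1   0  |   4 ]
  [ 0   1   1  |  10 ]
r3 := r3 − r2
  [ 1  -1  -1  |  -4 ]
  [ 0   1   0  |   4 ]
  [ 0   0   1  |   6 ]
r1 := r1 + r3
  [ 1  -1  0  |  2 ]
  [ 0   1  0  |  4 ]
  [ 0   0  1  |  6 ]
r1 := r1 + r2
  [ 1  0  0  |  6 ]
  [ 0  1  0  |  4 ]
  [ 0  0  1  |  6 ]
Reading off the last column: a = 6, b = 4, c = 6.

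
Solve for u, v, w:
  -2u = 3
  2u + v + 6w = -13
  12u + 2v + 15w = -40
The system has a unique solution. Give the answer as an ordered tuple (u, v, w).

(-3/2, -6, -2/3)

Form the augmented matrix and row-reduce:
  [ -2  0   0  |    3 ]
  [  2  1   6  |  -13 ]
  [ 12  2  15  |  -40 ]
Multiply R1 by -1/2.
  [  1  0   0  |  -3/2 ]
  [  2  1   6  |   -13 ]
  [ 12  2  15  |   -40 ]
Subtract 2 times R1 from R2.
  [  1  0   0  |  -3/2 ]
  [  0  1   6  |   -10 ]
  [ 12  2  15  |   -40 ]
Subtract 12 times R1 from R3.
  [ 1  0   0  |  -3/2 ]
  [ 0  1   6  |   -10 ]
  [ 0  2  15  |   -22 ]
Subtract 2 times R2 from R3.
  [ 1  0  0  |  -3/2 ]
  [ 0  1  6  |   -10 ]
  [ 0  0  3  |    -2 ]
Multiply R3 by 1/3.
  [ 1  0  0  |  -3/2 ]
  [ 0  1  6  |   -10 ]
  [ 0  0  1  |  -2/3 ]
Subtract 6 times R3 from R2.
  [ 1  0  0  |  -3/2 ]
  [ 0  1  0  |    -6 ]
  [ 0  0  1  |  -2/3 ]
Reading off the last column: u = -3/2, v = -6, w = -2/3.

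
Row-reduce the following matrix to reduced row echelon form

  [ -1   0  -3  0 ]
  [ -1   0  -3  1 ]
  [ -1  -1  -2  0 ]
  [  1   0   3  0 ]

[[1, 0, 3, 0], [0, 1, -1, 0], [0, 0, 0, 1], [0, 0, 0, 0]]

ρ1 ← -1·ρ1
  [  1   0   3  0 ]
  [ -1   0  -3  1 ]
  [ -1  -1  -2  0 ]
  [  1   0   3  0 ]
ρ2 ← ρ2 + ρ1
  [  1   0   3  0 ]
  [  0   0   0  1 ]
  [ -1  -1  -2  0 ]
  [  1   0   3  0 ]
ρ3 ← ρ3 + ρ1
  [ 1   0  3  0 ]
  [ 0   0  0  1 ]
  [ 0  -1  1  0 ]
  [ 1   0  3  0 ]
ρ4 ← ρ4 − ρ1
  [ 1   0  3  0 ]
  [ 0   0  0  1 ]
  [ 0  -1  1  0 ]
  [ 0   0  0  0 ]
ρ2 <-> ρ3
  [ 1   0  3  0 ]
  [ 0  -1  1  0 ]
  [ 0   0  0  1 ]
  [ 0   0  0  0 ]
ρ2 ← -1·ρ2
  [ 1  0   3  0 ]
  [ 0  1  -1  0 ]
  [ 0  0   0  1 ]
  [ 0  0   0  0 ]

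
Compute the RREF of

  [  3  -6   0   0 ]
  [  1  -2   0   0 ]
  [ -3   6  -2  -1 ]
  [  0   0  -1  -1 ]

ρ1 := 1/3·ρ1
  [  1  -2   0   0 ]
  [  1  -2   0   0 ]
  [ -3   6  -2  -1 ]
  [  0   0  -1  -1 ]
ρ2 := ρ2 − ρ1
  [  1  -2   0   0 ]
  [  0   0   0   0 ]
  [ -3   6  -2  -1 ]
  [  0   0  -1  -1 ]
ρ3 := ρ3 + 3·ρ1
  [ 1  -2   0   0 ]
  [ 0   0   0   0 ]
  [ 0   0  -2  -1 ]
  [ 0   0  -1  -1 ]
ρ2 <=> ρ3
  [ 1  -2   0   0 ]
  [ 0   0  -2  -1 ]
  [ 0   0   0   0 ]
  [ 0   0  -1  -1 ]
ρ2 := -1/2·ρ2
  [ 1  -2   0    0 ]
  [ 0   0   1  1/2 ]
  [ 0   0   0    0 ]
  [ 0   0  -1   -1 ]
ρ4 := ρ4 + ρ2
  [ 1  -2  0     0 ]
  [ 0   0  1   1/2 ]
  [ 0   0  0     0 ]
  [ 0   0  0  -1/2 ]
ρ3 <=> ρ4
  [ 1  -2  0     0 ]
  [ 0   0  1   1/2 ]
  [ 0   0  0  -1/2 ]
  [ 0   0  0     0 ]
ρ3 := -2·ρ3
  [ 1  -2  0    0 ]
  [ 0   0  1  1/2 ]
  [ 0   0  0    1 ]
  [ 0   0  0    0 ]
ρ2 := ρ2 − 1/2·ρ3
  [ 1  -2  0  0 ]
  [ 0   0  1  0 ]
  [ 0   0  0  1 ]
  [ 0   0  0  0 ]

[[1, -2, 0, 0], [0, 0, 1, 0], [0, 0, 0, 1], [0, 0, 0, 0]]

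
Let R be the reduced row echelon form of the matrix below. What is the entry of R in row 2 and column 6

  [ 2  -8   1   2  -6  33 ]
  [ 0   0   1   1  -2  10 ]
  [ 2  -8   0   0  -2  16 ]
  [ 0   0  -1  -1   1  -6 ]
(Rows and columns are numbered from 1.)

R1 → 1/2·R1
  [ 1  -4  1/2   1  -3  33/2 ]
  [ 0   0    1   1  -2    10 ]
  [ 2  -8    0   0  -2    16 ]
  [ 0   0   -1  -1   1    -6 ]
R3 → R3 − 2·R1
  [ 1  -4  1/2   1  -3  33/2 ]
  [ 0   0    1   1  -2    10 ]
  [ 0   0   -1  -2   4   -17 ]
  [ 0   0   -1  -1   1    -6 ]
R3 → R3 + R2
  [ 1  -4  1/2   1  -3  33/2 ]
  [ 0   0    1   1  -2    10 ]
  [ 0   0    0  -1   2    -7 ]
  [ 0   0   -1  -1   1    -6 ]
R4 → R4 + R2
  [ 1  -4  1/2   1  -3  33/2 ]
  [ 0   0    1   1  -2    10 ]
  [ 0   0    0  -1   2    -7 ]
  [ 0   0    0   0  -1     4 ]
R3 → -1·R3
  [ 1  -4  1/2  1  -3  33/2 ]
  [ 0   0    1  1  -2    10 ]
  [ 0   0    0  1  -2     7 ]
  [ 0   0    0  0  -1     4 ]
R4 → -1·R4
  [ 1  -4  1/2  1  -3  33/2 ]
  [ 0   0    1  1  -2    10 ]
  [ 0   0    0  1  -2     7 ]
  [ 0   0    0  0   1    -4 ]
R3 → R3 + 2·R4
  [ 1  -4  1/2  1  -3  33/2 ]
  [ 0   0    1  1  -2    10 ]
  [ 0   0    0  1   0    -1 ]
  [ 0   0    0  0   1    -4 ]
R2 → R2 + 2·R4
  [ 1  -4  1/2  1  -3  33/2 ]
  [ 0   0    1  1   0     2 ]
  [ 0   0    0  1   0    -1 ]
  [ 0   0    0  0   1    -4 ]
R1 → R1 + 3·R4
  [ 1  -4  1/2  1  0  9/2 ]
  [ 0   0    1  1  0    2 ]
  [ 0   0    0  1  0   -1 ]
  [ 0   0    0  0  1   -4 ]
R2 → R2 − R3
  [ 1  -4  1/2  1  0  9/2 ]
  [ 0   0    1  0  0    3 ]
  [ 0   0    0  1  0   -1 ]
  [ 0   0    0  0  1   -4 ]
R1 → R1 − R3
  [ 1  -4  1/2  0  0  11/2 ]
  [ 0   0    1  0  0     3 ]
  [ 0   0    0  1  0    -1 ]
  [ 0   0    0  0  1    -4 ]
R1 → R1 − 1/2·R2
  [ 1  -4  0  0  0   4 ]
  [ 0   0  1  0  0   3 ]
  [ 0   0  0  1  0  -1 ]
  [ 0   0  0  0  1  -4 ]

3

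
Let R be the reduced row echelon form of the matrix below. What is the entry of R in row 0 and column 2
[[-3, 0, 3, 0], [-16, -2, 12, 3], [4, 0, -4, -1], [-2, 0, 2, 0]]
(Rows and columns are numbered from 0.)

r1 -> -1/3·r1
  [   1   0  -1   0 ]
  [ -16  -2  12   3 ]
  [   4   0  -4  -1 ]
  [  -2   0   2   0 ]
r2 -> r2 + 16·r1
  [  1   0  -1   0 ]
  [  0  -2  -4   3 ]
  [  4   0  -4  -1 ]
  [ -2   0   2   0 ]
r3 -> r3 − 4·r1
  [  1   0  -1   0 ]
  [  0  -2  -4   3 ]
  [  0   0   0  -1 ]
  [ -2   0   2   0 ]
r4 -> r4 + 2·r1
  [ 1   0  -1   0 ]
  [ 0  -2  -4   3 ]
  [ 0   0   0  -1 ]
  [ 0   0   0   0 ]
r2 -> -1/2·r2
  [ 1  0  -1     0 ]
  [ 0  1   2  -3/2 ]
  [ 0  0   0    -1 ]
  [ 0  0   0     0 ]
r3 -> -1·r3
  [ 1  0  -1     0 ]
  [ 0  1   2  -3/2 ]
  [ 0  0   0     1 ]
  [ 0  0   0     0 ]
r2 -> r2 + 3/2·r3
  [ 1  0  -1  0 ]
  [ 0  1   2  0 ]
  [ 0  0   0  1 ]
  [ 0  0   0  0 ]

-1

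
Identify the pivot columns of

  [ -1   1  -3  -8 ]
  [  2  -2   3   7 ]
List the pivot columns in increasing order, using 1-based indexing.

1, 3

R1 -> -1·R1
R2 -> R2 − 2·R1
R2 -> -1/3·R2
R1 -> R1 − 3·R2
Pivot columns are the columns containing a leading 1.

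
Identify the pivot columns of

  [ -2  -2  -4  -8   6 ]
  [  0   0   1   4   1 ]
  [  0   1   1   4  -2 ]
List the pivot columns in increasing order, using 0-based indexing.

R1 → -1/2·R1
  [ 1  1  2  4  -3 ]
  [ 0  0  1  4   1 ]
  [ 0  1  1  4  -2 ]
R2 <=> R3
  [ 1  1  2  4  -3 ]
  [ 0  1  1  4  -2 ]
  [ 0  0  1  4   1 ]
R2 → R2 − R3
  [ 1  1  2  4  -3 ]
  [ 0  1  0  0  -3 ]
  [ 0  0  1  4   1 ]
R1 → R1 − 2·R3
  [ 1  1  0  -4  -5 ]
  [ 0  1  0   0  -3 ]
  [ 0  0  1   4   1 ]
R1 → R1 − R2
  [ 1  0  0  -4  -2 ]
  [ 0  1  0   0  -3 ]
  [ 0  0  1   4   1 ]
Pivot columns are the columns containing a leading 1.

0, 1, 2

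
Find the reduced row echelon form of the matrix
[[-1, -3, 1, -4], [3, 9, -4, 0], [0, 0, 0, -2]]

R1 → -1·R1
  [ 1  3  -1   4 ]
  [ 3  9  -4   0 ]
  [ 0  0   0  -2 ]
R2 → R2 − 3·R1
  [ 1  3  -1    4 ]
  [ 0  0  -1  -12 ]
  [ 0  0   0   -2 ]
R2 → -1·R2
  [ 1  3  -1   4 ]
  [ 0  0   1  12 ]
  [ 0  0   0  -2 ]
R3 → -1/2·R3
  [ 1  3  -1   4 ]
  [ 0  0   1  12 ]
  [ 0  0   0   1 ]
R2 → R2 − 12·R3
  [ 1  3  -1  4 ]
  [ 0  0   1  0 ]
  [ 0  0   0  1 ]
R1 → R1 − 4·R3
  [ 1  3  -1  0 ]
  [ 0  0   1  0 ]
  [ 0  0   0  1 ]
R1 → R1 + R2
  [ 1  3  0  0 ]
  [ 0  0  1  0 ]
  [ 0  0  0  1 ]

[[1, 3, 0, 0], [0, 0, 1, 0], [0, 0, 0, 1]]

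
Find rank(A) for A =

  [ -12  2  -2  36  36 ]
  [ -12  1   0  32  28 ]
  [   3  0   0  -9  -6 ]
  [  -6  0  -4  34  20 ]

r1 ← -1/12·r1
r2 ← r2 + 12·r1
r3 ← r3 − 3·r1
r4 ← r4 + 6·r1
r2 ← -1·r2
r3 ← r3 − 1/2·r2
r4 ← r4 + r2
r3 ← 2·r3
r4 ← r4 + 5·r3
r2 ← r2 + 2·r3
r1 ← r1 − 1/6·r3
r1 ← r1 + 1/6·r2
The reduced form has 3 nonzero rows.

rank = 3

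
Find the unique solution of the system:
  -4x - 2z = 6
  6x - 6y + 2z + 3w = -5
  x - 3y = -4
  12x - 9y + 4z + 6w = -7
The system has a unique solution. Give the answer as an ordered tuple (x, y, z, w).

(-1, 1, -1, 3)

Form the augmented matrix and row-reduce:
  [ -4   0  -2  0  |   6 ]
  [  6  -6   2  3  |  -5 ]
  [  1  -3   0  0  |  -4 ]
  [ 12  -9   4  6  |  -7 ]
Multiply r1 by -1/4.
  [  1   0  1/2  0  |  -3/2 ]
  [  6  -6    2  3  |    -5 ]
  [  1  -3    0  0  |    -4 ]
  [ 12  -9    4  6  |    -7 ]
Subtract 6 times r1 from r2.
  [  1   0  1/2  0  |  -3/2 ]
  [  0  -6   -1  3  |     4 ]
  [  1  -3    0  0  |    -4 ]
  [ 12  -9    4  6  |    -7 ]
Subtract r1 from r3.
  [  1   0   1/2  0  |  -3/2 ]
  [  0  -6    -1  3  |     4 ]
  [  0  -3  -1/2  0  |  -5/2 ]
  [ 12  -9     4  6  |    -7 ]
Subtract 12 times r1 from r4.
  [ 1   0   1/2  0  |  -3/2 ]
  [ 0  -6    -1  3  |     4 ]
  [ 0  -3  -1/2  0  |  -5/2 ]
  [ 0  -9    -2  6  |    11 ]
Multiply r2 by -1/6.
  [ 1   0   1/2     0  |  -3/2 ]
  [ 0   1   1/6  -1/2  |  -2/3 ]
  [ 0  -3  -1/2     0  |  -5/2 ]
  [ 0  -9    -2     6  |    11 ]
Add 3 times r2 to r3.
  [ 1   0  1/2     0  |  -3/2 ]
  [ 0   1  1/6  -1/2  |  -2/3 ]
  [ 0   0    0  -3/2  |  -9/2 ]
  [ 0  -9   -2     6  |    11 ]
Add 9 times r2 to r4.
  [ 1  0   1/2     0  |  -3/2 ]
  [ 0  1   1/6  -1/2  |  -2/3 ]
  [ 0  0     0  -3/2  |  -9/2 ]
  [ 0  0  -1/2   3/2  |     5 ]
Swap r3 and r4.
  [ 1  0   1/2     0  |  -3/2 ]
  [ 0  1   1/6  -1/2  |  -2/3 ]
  [ 0  0  -1/2   3/2  |     5 ]
  [ 0  0     0  -3/2  |  -9/2 ]
Multiply r3 by -2.
  [ 1  0  1/2     0  |  -3/2 ]
  [ 0  1  1/6  -1/2  |  -2/3 ]
  [ 0  0    1    -3  |   -10 ]
  [ 0  0    0  -3/2  |  -9/2 ]
Multiply r4 by -2/3.
  [ 1  0  1/2     0  |  -3/2 ]
  [ 0  1  1/6  -1/2  |  -2/3 ]
  [ 0  0    1    -3  |   -10 ]
  [ 0  0    0     1  |     3 ]
Add 3 times r4 to r3.
  [ 1  0  1/2     0  |  -3/2 ]
  [ 0  1  1/6  -1/2  |  -2/3 ]
  [ 0  0    1     0  |    -1 ]
  [ 0  0    0     1  |     3 ]
Add 1/2 times r4 to r2.
  [ 1  0  1/2  0  |  -3/2 ]
  [ 0  1  1/6  0  |   5/6 ]
  [ 0  0    1  0  |    -1 ]
  [ 0  0    0  1  |     3 ]
Subtract 1/6 times r3 from r2.
  [ 1  0  1/2  0  |  -3/2 ]
  [ 0  1    0  0  |     1 ]
  [ 0  0    1  0  |    -1 ]
  [ 0  0    0  1  |     3 ]
Subtract 1/2 times r3 from r1.
  [ 1  0  0  0  |  -1 ]
  [ 0  1  0  0  |   1 ]
  [ 0  0  1  0  |  -1 ]
  [ 0  0  0  1  |   3 ]
Reading off the last column: x = -1, y = 1, z = -1, w = 3.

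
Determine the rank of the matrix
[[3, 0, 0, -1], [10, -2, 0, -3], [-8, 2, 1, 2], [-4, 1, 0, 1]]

rank = 4

ρ1 ← 1/3·ρ1
  [  1   0  0  -1/3 ]
  [ 10  -2  0    -3 ]
  [ -8   2  1     2 ]
  [ -4   1  0     1 ]
ρ2 ← ρ2 − 10·ρ1
  [  1   0  0  -1/3 ]
  [  0  -2  0   1/3 ]
  [ -8   2  1     2 ]
  [ -4   1  0     1 ]
ρ3 ← ρ3 + 8·ρ1
  [  1   0  0  -1/3 ]
  [  0  -2  0   1/3 ]
  [  0   2  1  -2/3 ]
  [ -4   1  0     1 ]
ρ4 ← ρ4 + 4·ρ1
  [ 1   0  0  -1/3 ]
  [ 0  -2  0   1/3 ]
  [ 0   2  1  -2/3 ]
  [ 0   1  0  -1/3 ]
ρ2 ← -1/2·ρ2
  [ 1  0  0  -1/3 ]
  [ 0  1  0  -1/6 ]
  [ 0  2  1  -2/3 ]
  [ 0  1  0  -1/3 ]
ρ3 ← ρ3 − 2·ρ2
  [ 1  0  0  -1/3 ]
  [ 0  1  0  -1/6 ]
  [ 0  0  1  -1/3 ]
  [ 0  1  0  -1/3 ]
ρ4 ← ρ4 − ρ2
  [ 1  0  0  -1/3 ]
  [ 0  1  0  -1/6 ]
  [ 0  0  1  -1/3 ]
  [ 0  0  0  -1/6 ]
ρ4 ← -6·ρ4
  [ 1  0  0  -1/3 ]
  [ 0  1  0  -1/6 ]
  [ 0  0  1  -1/3 ]
  [ 0  0  0     1 ]
ρ3 ← ρ3 + 1/3·ρ4
  [ 1  0  0  -1/3 ]
  [ 0  1  0  -1/6 ]
  [ 0  0  1     0 ]
  [ 0  0  0     1 ]
ρ2 ← ρ2 + 1/6·ρ4
  [ 1  0  0  -1/3 ]
  [ 0  1  0     0 ]
  [ 0  0  1     0 ]
  [ 0  0  0     1 ]
ρ1 ← ρ1 + 1/3·ρ4
  [ 1  0  0  0 ]
  [ 0  1  0  0 ]
  [ 0  0  1  0 ]
  [ 0  0  0  1 ]
The reduced form has 4 nonzero rows.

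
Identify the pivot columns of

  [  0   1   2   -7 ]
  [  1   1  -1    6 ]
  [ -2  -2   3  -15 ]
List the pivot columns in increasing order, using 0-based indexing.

0, 1, 2

R1 <=> R2
  [  1   1  -1    6 ]
  [  0   1   2   -7 ]
  [ -2  -2   3  -15 ]
R3 ← R3 + 2·R1
  [ 1  1  -1   6 ]
  [ 0  1   2  -7 ]
  [ 0  0   1  -3 ]
R2 ← R2 − 2·R3
  [ 1  1  -1   6 ]
  [ 0  1   0  -1 ]
  [ 0  0   1  -3 ]
R1 ← R1 + R3
  [ 1  1  0   3 ]
  [ 0  1  0  -1 ]
  [ 0  0  1  -3 ]
R1 ← R1 − R2
  [ 1  0  0   4 ]
  [ 0  1  0  -1 ]
  [ 0  0  1  -3 ]
Pivot columns are the columns containing a leading 1.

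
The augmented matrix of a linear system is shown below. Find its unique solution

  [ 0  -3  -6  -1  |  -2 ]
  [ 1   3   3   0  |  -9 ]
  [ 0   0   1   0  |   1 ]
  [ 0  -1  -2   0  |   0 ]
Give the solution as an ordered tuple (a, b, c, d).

ρ1 <=> ρ2
  [ 1   3   3   0  |  -9 ]
  [ 0  -3  -6  -1  |  -2 ]
  [ 0   0   1   0  |   1 ]
  [ 0  -1  -2   0  |   0 ]
ρ2 -> -1/3·ρ2
  [ 1   3   3    0  |   -9 ]
  [ 0   1   2  1/3  |  2/3 ]
  [ 0   0   1    0  |    1 ]
  [ 0  -1  -2    0  |    0 ]
ρ4 -> ρ4 + ρ2
  [ 1  3  3    0  |   -9 ]
  [ 0  1  2  1/3  |  2/3 ]
  [ 0  0  1    0  |    1 ]
  [ 0  0  0  1/3  |  2/3 ]
ρ4 -> 3·ρ4
  [ 1  3  3    0  |   -9 ]
  [ 0  1  2  1/3  |  2/3 ]
  [ 0  0  1    0  |    1 ]
  [ 0  0  0    1  |    2 ]
ρ2 -> ρ2 − 1/3·ρ4
  [ 1  3  3  0  |  -9 ]
  [ 0  1  2  0  |   0 ]
  [ 0  0  1  0  |   1 ]
  [ 0  0  0  1  |   2 ]
ρ2 -> ρ2 − 2·ρ3
  [ 1  3  3  0  |  -9 ]
  [ 0  1  0  0  |  -2 ]
  [ 0  0  1  0  |   1 ]
  [ 0  0  0  1  |   2 ]
ρ1 -> ρ1 − 3·ρ3
  [ 1  3  0  0  |  -12 ]
  [ 0  1  0  0  |   -2 ]
  [ 0  0  1  0  |    1 ]
  [ 0  0  0  1  |    2 ]
ρ1 -> ρ1 − 3·ρ2
  [ 1  0  0  0  |  -6 ]
  [ 0  1  0  0  |  -2 ]
  [ 0  0  1  0  |   1 ]
  [ 0  0  0  1  |   2 ]
Reading off the last column: a = -6, b = -2, c = 1, d = 2.

(-6, -2, 1, 2)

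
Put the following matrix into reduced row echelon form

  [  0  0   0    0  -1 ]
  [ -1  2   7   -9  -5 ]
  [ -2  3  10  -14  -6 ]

[[1, 0, 1, 1, 0], [0, 1, 4, -4, 0], [0, 0, 0, 0, 1]]

ρ1 <-> ρ2
  [ -1  2   7   -9  -5 ]
  [  0  0   0    0  -1 ]
  [ -2  3  10  -14  -6 ]
ρ1 ← -1·ρ1
  [  1  -2  -7    9   5 ]
  [  0   0   0    0  -1 ]
  [ -2   3  10  -14  -6 ]
ρ3 ← ρ3 + 2·ρ1
  [ 1  -2  -7  9   5 ]
  [ 0   0   0  0  -1 ]
  [ 0  -1  -4  4   4 ]
ρ2 <-> ρ3
  [ 1  -2  -7  9   5 ]
  [ 0  -1  -4  4   4 ]
  [ 0   0   0  0  -1 ]
ρ2 ← -1·ρ2
  [ 1  -2  -7   9   5 ]
  [ 0   1   4  -4  -4 ]
  [ 0   0   0   0  -1 ]
ρ3 ← -1·ρ3
  [ 1  -2  -7   9   5 ]
  [ 0   1   4  -4  -4 ]
  [ 0   0   0   0   1 ]
ρ2 ← ρ2 + 4·ρ3
  [ 1  -2  -7   9  5 ]
  [ 0   1   4  -4  0 ]
  [ 0   0   0   0  1 ]
ρ1 ← ρ1 − 5·ρ3
  [ 1  -2  -7   9  0 ]
  [ 0   1   4  -4  0 ]
  [ 0   0   0   0  1 ]
ρ1 ← ρ1 + 2·ρ2
  [ 1  0  1   1  0 ]
  [ 0  1  4  -4  0 ]
  [ 0  0  0   0  1 ]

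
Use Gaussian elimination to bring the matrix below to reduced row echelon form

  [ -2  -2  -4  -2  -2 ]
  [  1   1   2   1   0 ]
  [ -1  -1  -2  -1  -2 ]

[[1, 1, 2, 1, 0], [0, 0, 0, 0, 1], [0, 0, 0, 0, 0]]

r1 -> -1/2·r1
  [  1   1   2   1   1 ]
  [  1   1   2   1   0 ]
  [ -1  -1  -2  -1  -2 ]
r2 -> r2 − r1
  [  1   1   2   1   1 ]
  [  0   0   0   0  -1 ]
  [ -1  -1  -2  -1  -2 ]
r3 -> r3 + r1
  [ 1  1  2  1   1 ]
  [ 0  0  0  0  -1 ]
  [ 0  0  0  0  -1 ]
r2 -> -1·r2
  [ 1  1  2  1   1 ]
  [ 0  0  0  0   1 ]
  [ 0  0  0  0  -1 ]
r3 -> r3 + r2
  [ 1  1  2  1  1 ]
  [ 0  0  0  0  1 ]
  [ 0  0  0  0  0 ]
r1 -> r1 − r2
  [ 1  1  2  1  0 ]
  [ 0  0  0  0  1 ]
  [ 0  0  0  0  0 ]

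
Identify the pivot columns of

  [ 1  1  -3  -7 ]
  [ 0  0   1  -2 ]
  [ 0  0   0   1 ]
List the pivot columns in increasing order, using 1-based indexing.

R2 := R2 + 2·R3
  [ 1  1  -3  -7 ]
  [ 0  0   1   0 ]
  [ 0  0   0   1 ]
R1 := R1 + 7·R3
  [ 1  1  -3  0 ]
  [ 0  0   1  0 ]
  [ 0  0   0  1 ]
R1 := R1 + 3·R2
  [ 1  1  0  0 ]
  [ 0  0  1  0 ]
  [ 0  0  0  1 ]
Pivot columns are the columns containing a leading 1.

1, 3, 4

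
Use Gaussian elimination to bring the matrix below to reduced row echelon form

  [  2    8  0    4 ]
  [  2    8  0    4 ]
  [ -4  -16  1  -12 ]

R1 -> 1/2·R1
  [  1    4  0    2 ]
  [  2    8  0    4 ]
  [ -4  -16  1  -12 ]
R2 -> R2 − 2·R1
  [  1    4  0    2 ]
  [  0    0  0    0 ]
  [ -4  -16  1  -12 ]
R3 -> R3 + 4·R1
  [ 1  4  0   2 ]
  [ 0  0  0   0 ]
  [ 0  0  1  -4 ]
R2 <-> R3
  [ 1  4  0   2 ]
  [ 0  0  1  -4 ]
  [ 0  0  0   0 ]

[[1, 4, 0, 2], [0, 0, 1, -4], [0, 0, 0, 0]]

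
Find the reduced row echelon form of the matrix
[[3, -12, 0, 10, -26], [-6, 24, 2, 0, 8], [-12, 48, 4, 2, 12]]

r1 := 1/3·r1
  [   1  -4  0  10/3  -26/3 ]
  [  -6  24  2     0      8 ]
  [ -12  48  4     2     12 ]
r2 := r2 + 6·r1
  [   1  -4  0  10/3  -26/3 ]
  [   0   0  2    20    -44 ]
  [ -12  48  4     2     12 ]
r3 := r3 + 12·r1
  [ 1  -4  0  10/3  -26/3 ]
  [ 0   0  2    20    -44 ]
  [ 0   0  4    42    -92 ]
r2 := 1/2·r2
  [ 1  -4  0  10/3  -26/3 ]
  [ 0   0  1    10    -22 ]
  [ 0   0  4    42    -92 ]
r3 := r3 − 4·r2
  [ 1  -4  0  10/3  -26/3 ]
  [ 0   0  1    10    -22 ]
  [ 0   0  0     2     -4 ]
r3 := 1/2·r3
  [ 1  -4  0  10/3  -26/3 ]
  [ 0   0  1    10    -22 ]
  [ 0   0  0     1     -2 ]
r2 := r2 − 10·r3
  [ 1  -4  0  10/3  -26/3 ]
  [ 0   0  1     0     -2 ]
  [ 0   0  0     1     -2 ]
r1 := r1 − 10/3·r3
  [ 1  -4  0  0  -2 ]
  [ 0   0  1  0  -2 ]
  [ 0   0  0  1  -2 ]

[[1, -4, 0, 0, -2], [0, 0, 1, 0, -2], [0, 0, 0, 1, -2]]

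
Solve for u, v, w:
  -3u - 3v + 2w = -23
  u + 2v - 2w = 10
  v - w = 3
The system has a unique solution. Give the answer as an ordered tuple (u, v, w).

(4, 5, 2)

Form the augmented matrix and row-reduce:
  [ -3  -3   2  |  -23 ]
  [  1   2  -2  |   10 ]
  [  0   1  -1  |    3 ]
r1 -> -1/3·r1
  [ 1  1  -2/3  |  23/3 ]
  [ 1  2    -2  |    10 ]
  [ 0  1    -1  |     3 ]
r2 -> r2 − r1
  [ 1  1  -2/3  |  23/3 ]
  [ 0  1  -4/3  |   7/3 ]
  [ 0  1    -1  |     3 ]
r3 -> r3 − r2
  [ 1  1  -2/3  |  23/3 ]
  [ 0  1  -4/3  |   7/3 ]
  [ 0  0   1/3  |   2/3 ]
r3 -> 3·r3
  [ 1  1  -2/3  |  23/3 ]
  [ 0  1  -4/3  |   7/3 ]
  [ 0  0     1  |     2 ]
r2 -> r2 + 4/3·r3
  [ 1  1  -2/3  |  23/3 ]
  [ 0  1     0  |     5 ]
  [ 0  0     1  |     2 ]
r1 -> r1 + 2/3·r3
  [ 1  1  0  |  9 ]
  [ 0  1  0  |  5 ]
  [ 0  0  1  |  2 ]
r1 -> r1 − r2
  [ 1  0  0  |  4 ]
  [ 0  1  0  |  5 ]
  [ 0  0  1  |  2 ]
Reading off the last column: u = 4, v = 5, w = 2.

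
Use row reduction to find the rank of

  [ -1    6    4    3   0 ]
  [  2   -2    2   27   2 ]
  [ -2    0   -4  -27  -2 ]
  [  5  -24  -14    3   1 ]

Multiply r1 by -1.
Subtract 2 times r1 from r2.
Add 2 times r1 to r3.
Subtract 5 times r1 from r4.
Multiply r2 by 1/10.
Add 12 times r2 to r3.
Subtract 6 times r2 from r4.
Multiply r3 by 5/33.
Add 9/5 times r3 to r4.
Multiply r4 by -11.
Subtract 2/33 times r4 from r3.
Subtract 1/5 times r4 from r2.
Subtract 33/10 times r3 from r2.
Add 3 times r3 to r1.
Add 6 times r2 to r1.
The reduced form has 4 nonzero rows.

rank = 4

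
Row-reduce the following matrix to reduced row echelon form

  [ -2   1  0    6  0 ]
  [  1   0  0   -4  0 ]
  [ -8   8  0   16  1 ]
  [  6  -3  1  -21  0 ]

Multiply ρ1 by -1/2.
  [  1  -1/2  0   -3  0 ]
  [  1     0  0   -4  0 ]
  [ -8     8  0   16  1 ]
  [  6    -3  1  -21  0 ]
Subtract ρ1 from ρ2.
  [  1  -1/2  0   -3  0 ]
  [  0   1/2  0   -1  0 ]
  [ -8     8  0   16  1 ]
  [  6    -3  1  -21  0 ]
Add 8 times ρ1 to ρ3.
  [ 1  -1/2  0   -3  0 ]
  [ 0   1/2  0   -1  0 ]
  [ 0     4  0   -8  1 ]
  [ 6    -3  1  -21  0 ]
Subtract 6 times ρ1 from ρ4.
  [ 1  -1/2  0  -3  0 ]
  [ 0   1/2  0  -1  0 ]
  [ 0     4  0  -8  1 ]
  [ 0     0  1  -3  0 ]
Multiply ρ2 by 2.
  [ 1  -1/2  0  -3  0 ]
  [ 0     1  0  -2  0 ]
  [ 0     4  0  -8  1 ]
  [ 0     0  1  -3  0 ]
Subtract 4 times ρ2 from ρ3.
  [ 1  -1/2  0  -3  0 ]
  [ 0     1  0  -2  0 ]
  [ 0     0  0   0  1 ]
  [ 0     0  1  -3  0 ]
Swap ρ3 and ρ4.
  [ 1  -1/2  0  -3  0 ]
  [ 0     1  0  -2  0 ]
  [ 0     0  1  -3  0 ]
  [ 0     0  0   0  1 ]
Add 1/2 times ρ2 to ρ1.
  [ 1  0  0  -4  0 ]
  [ 0  1  0  -2  0 ]
  [ 0  0  1  -3  0 ]
  [ 0  0  0   0  1 ]

[[1, 0, 0, -4, 0], [0, 1, 0, -2, 0], [0, 0, 1, -3, 0], [0, 0, 0, 0, 1]]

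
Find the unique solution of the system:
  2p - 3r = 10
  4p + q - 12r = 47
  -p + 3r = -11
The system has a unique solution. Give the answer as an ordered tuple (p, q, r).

Form the augmented matrix and row-reduce:
  [  2  0   -3  |   10 ]
  [  4  1  -12  |   47 ]
  [ -1  0    3  |  -11 ]
Multiply R1 by 1/2.
  [  1  0  -3/2  |    5 ]
  [  4  1   -12  |   47 ]
  [ -1  0     3  |  -11 ]
Subtract 4 times R1 from R2.
  [  1  0  -3/2  |    5 ]
  [  0  1    -6  |   27 ]
  [ -1  0     3  |  -11 ]
Add R1 to R3.
  [ 1  0  -3/2  |   5 ]
  [ 0  1    -6  |  27 ]
  [ 0  0   3/2  |  -6 ]
Multiply R3 by 2/3.
  [ 1  0  -3/2  |   5 ]
  [ 0  1    -6  |  27 ]
  [ 0  0     1  |  -4 ]
Add 6 times R3 to R2.
  [ 1  0  -3/2  |   5 ]
  [ 0  1     0  |   3 ]
  [ 0  0     1  |  -4 ]
Add 3/2 times R3 to R1.
  [ 1  0  0  |  -1 ]
  [ 0  1  0  |   3 ]
  [ 0  0  1  |  -4 ]
Reading off the last column: p = -1, q = 3, r = -4.

(-1, 3, -4)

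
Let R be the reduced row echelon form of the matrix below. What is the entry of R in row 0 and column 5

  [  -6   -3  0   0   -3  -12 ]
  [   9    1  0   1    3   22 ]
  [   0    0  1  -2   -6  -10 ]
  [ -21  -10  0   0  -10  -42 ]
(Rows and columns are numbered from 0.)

Multiply r1 by -1/6.
  [   1  1/2  0   0  1/2    2 ]
  [   9    1  0   1    3   22 ]
  [   0    0  1  -2   -6  -10 ]
  [ -21  -10  0   0  -10  -42 ]
Subtract 9 times r1 from r2.
  [   1   1/2  0   0   1/2    2 ]
  [   0  -7/2  0   1  -3/2    4 ]
  [   0     0  1  -2    -6  -10 ]
  [ -21   -10  0   0   -10  -42 ]
Add 21 times r1 to r4.
  [ 1   1/2  0   0   1/2    2 ]
  [ 0  -7/2  0   1  -3/2    4 ]
  [ 0     0  1  -2    -6  -10 ]
  [ 0   1/2  0   0   1/2    0 ]
Multiply r2 by -2/7.
  [ 1  1/2  0     0  1/2     2 ]
  [ 0    1  0  -2/7  3/7  -8/7 ]
  [ 0    0  1    -2   -6   -10 ]
  [ 0  1/2  0     0  1/2     0 ]
Subtract 1/2 times r2 from r4.
  [ 1  1/2  0     0  1/2     2 ]
  [ 0    1  0  -2/7  3/7  -8/7 ]
  [ 0    0  1    -2   -6   -10 ]
  [ 0    0  0   1/7  2/7   4/7 ]
Multiply r4 by 7.
  [ 1  1/2  0     0  1/2     2 ]
  [ 0    1  0  -2/7  3/7  -8/7 ]
  [ 0    0  1    -2   -6   -10 ]
  [ 0    0  0     1    2     4 ]
Add 2 times r4 to r3.
  [ 1  1/2  0     0  1/2     2 ]
  [ 0    1  0  -2/7  3/7  -8/7 ]
  [ 0    0  1     0   -2    -2 ]
  [ 0    0  0     1    2     4 ]
Add 2/7 times r4 to r2.
  [ 1  1/2  0  0  1/2   2 ]
  [ 0    1  0  0    1   0 ]
  [ 0    0  1  0   -2  -2 ]
  [ 0    0  0  1    2   4 ]
Subtract 1/2 times r2 from r1.
  [ 1  0  0  0   0   2 ]
  [ 0  1  0  0   1   0 ]
  [ 0  0  1  0  -2  -2 ]
  [ 0  0  0  1   2   4 ]

2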